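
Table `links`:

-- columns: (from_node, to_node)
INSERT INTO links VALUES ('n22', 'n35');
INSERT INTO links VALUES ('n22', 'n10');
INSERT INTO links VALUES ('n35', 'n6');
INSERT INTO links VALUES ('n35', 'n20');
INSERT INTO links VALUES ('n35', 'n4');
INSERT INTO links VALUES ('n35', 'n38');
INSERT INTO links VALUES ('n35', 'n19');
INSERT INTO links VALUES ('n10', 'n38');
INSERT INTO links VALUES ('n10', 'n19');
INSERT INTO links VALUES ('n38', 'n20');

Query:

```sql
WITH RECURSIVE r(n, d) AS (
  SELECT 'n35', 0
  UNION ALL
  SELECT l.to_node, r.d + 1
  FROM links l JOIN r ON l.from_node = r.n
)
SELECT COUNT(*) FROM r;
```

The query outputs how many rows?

Base: (n35, d=0).
Iteration 1: edges from {n35} -> (n19, d=1), (n20, d=1), (n38, d=1), (n4, d=1), (n6, d=1).
Iteration 2: edges from {n19,n20,n38,n4,n6} -> (n20, d=2).
Iteration 3: no outgoing edges from {n20}; recursion stops.
Total rows emitted: 7.

7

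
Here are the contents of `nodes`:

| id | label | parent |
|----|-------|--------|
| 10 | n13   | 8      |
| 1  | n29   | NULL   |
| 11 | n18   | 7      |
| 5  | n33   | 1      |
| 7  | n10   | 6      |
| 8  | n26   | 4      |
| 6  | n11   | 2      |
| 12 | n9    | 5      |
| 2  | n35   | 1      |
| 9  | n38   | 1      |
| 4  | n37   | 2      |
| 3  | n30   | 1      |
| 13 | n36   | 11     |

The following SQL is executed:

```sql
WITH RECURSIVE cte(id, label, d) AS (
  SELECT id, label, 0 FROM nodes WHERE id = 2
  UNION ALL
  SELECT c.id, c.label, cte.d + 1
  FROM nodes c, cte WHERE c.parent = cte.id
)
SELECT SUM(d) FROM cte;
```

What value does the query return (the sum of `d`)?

Base: id=2 (n35) at d 0.
Iteration 1: rows with parent in {2} -> n37 (id 4, d 1), n11 (id 6, d 1).
Iteration 2: rows with parent in {4,6} -> n10 (id 7, d 2), n26 (id 8, d 2).
Iteration 3: rows with parent in {7,8} -> n13 (id 10, d 3), n18 (id 11, d 3).
Iteration 4: rows with parent in {10,11} -> n36 (id 13, d 4).
Iteration 5: no rows with parent in {13}; recursion stops.
SUM(d) = 0 + 1 + 1 + 2 + 2 + 3 + 3 + 4 = 16.

16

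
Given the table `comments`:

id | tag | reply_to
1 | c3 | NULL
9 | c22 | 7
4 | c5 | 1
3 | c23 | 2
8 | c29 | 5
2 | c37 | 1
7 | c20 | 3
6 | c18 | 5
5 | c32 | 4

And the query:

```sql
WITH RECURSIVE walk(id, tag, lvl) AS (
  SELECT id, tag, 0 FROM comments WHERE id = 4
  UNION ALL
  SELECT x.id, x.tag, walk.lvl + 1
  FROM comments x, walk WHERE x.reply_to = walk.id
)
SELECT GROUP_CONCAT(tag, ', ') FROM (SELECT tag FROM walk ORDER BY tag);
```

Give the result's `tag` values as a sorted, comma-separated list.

c18, c29, c32, c5

Base: id=4 (c5) at lvl 0.
Iteration 1: rows with reply_to in {4} -> c32 (id 5, lvl 1).
Iteration 2: rows with reply_to in {5} -> c18 (id 6, lvl 2), c29 (id 8, lvl 2).
Iteration 3: no rows with reply_to in {6,8}; recursion stops.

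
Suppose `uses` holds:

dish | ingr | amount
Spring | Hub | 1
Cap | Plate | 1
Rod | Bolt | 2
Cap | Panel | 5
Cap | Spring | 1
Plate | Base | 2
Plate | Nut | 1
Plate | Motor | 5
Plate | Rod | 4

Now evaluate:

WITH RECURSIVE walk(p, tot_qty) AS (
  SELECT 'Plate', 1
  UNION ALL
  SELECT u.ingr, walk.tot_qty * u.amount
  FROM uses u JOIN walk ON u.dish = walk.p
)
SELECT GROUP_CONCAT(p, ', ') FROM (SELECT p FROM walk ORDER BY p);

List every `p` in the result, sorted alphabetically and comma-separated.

Base, Bolt, Motor, Nut, Plate, Rod

Base: (Plate, tot_qty=1).
Iteration 1: components of {Plate} -> Base = 1*2 = 2, Motor = 1*5 = 5, Nut = 1*1 = 1, Rod = 1*4 = 4.
Iteration 2: components of {Base,Motor,Nut,Rod} -> Bolt = 4*2 = 8.
Iteration 3: no further components; recursion stops.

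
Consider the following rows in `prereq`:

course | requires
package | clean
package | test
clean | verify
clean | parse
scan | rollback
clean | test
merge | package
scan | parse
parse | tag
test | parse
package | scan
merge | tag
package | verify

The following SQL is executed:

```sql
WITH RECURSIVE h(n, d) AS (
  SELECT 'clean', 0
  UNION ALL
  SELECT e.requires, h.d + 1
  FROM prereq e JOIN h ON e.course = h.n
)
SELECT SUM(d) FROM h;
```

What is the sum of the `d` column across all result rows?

Base: (clean, d=0).
Iteration 1: edges from {clean} -> (parse, d=1), (test, d=1), (verify, d=1).
Iteration 2: edges from {parse,test,verify} -> (parse, d=2), (tag, d=2).
Iteration 3: edges from {parse,tag} -> (tag, d=3).
Iteration 4: no outgoing edges from {tag}; recursion stops.
SUM(d) = 0 + 1 + 1 + 1 + 2 + 2 + 3 = 10.

10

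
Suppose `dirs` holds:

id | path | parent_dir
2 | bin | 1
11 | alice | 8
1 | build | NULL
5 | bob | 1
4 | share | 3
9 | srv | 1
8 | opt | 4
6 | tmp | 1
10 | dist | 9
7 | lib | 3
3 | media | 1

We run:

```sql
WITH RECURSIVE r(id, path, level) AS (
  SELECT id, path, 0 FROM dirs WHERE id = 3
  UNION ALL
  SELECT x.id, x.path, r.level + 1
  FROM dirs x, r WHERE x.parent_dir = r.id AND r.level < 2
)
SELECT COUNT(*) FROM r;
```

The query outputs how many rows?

Base: id=3 (media) at level 0.
Iteration 1: rows with parent_dir in {3} -> share (id 4, level 1), lib (id 7, level 1).
Iteration 2: rows with parent_dir in {4,7} -> opt (id 8, level 2).
Iteration 3: level < 2 fails for all current rows; recursion stops.
Total rows emitted: 4.

4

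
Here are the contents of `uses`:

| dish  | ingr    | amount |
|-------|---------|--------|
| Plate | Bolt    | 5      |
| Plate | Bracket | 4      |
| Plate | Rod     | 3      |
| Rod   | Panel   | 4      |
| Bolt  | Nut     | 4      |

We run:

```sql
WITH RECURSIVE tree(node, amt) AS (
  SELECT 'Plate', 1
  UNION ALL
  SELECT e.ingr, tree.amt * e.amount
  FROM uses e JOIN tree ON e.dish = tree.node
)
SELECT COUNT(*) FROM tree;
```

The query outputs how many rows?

6

Base: (Plate, amt=1).
Iteration 1: components of {Plate} -> Bolt = 1*5 = 5, Bracket = 1*4 = 4, Rod = 1*3 = 3.
Iteration 2: components of {Bolt,Bracket,Rod} -> Nut = 5*4 = 20, Panel = 3*4 = 12.
Iteration 3: no further components; recursion stops.
Total rows emitted: 6.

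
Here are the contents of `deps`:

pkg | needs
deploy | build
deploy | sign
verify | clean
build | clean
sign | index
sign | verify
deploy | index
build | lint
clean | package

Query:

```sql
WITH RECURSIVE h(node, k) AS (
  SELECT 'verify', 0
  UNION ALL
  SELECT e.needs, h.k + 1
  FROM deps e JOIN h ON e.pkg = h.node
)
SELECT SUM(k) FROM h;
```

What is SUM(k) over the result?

3

Base: (verify, k=0).
Iteration 1: edges from {verify} -> (clean, k=1).
Iteration 2: edges from {clean} -> (package, k=2).
Iteration 3: no outgoing edges from {package}; recursion stops.
SUM(k) = 0 + 1 + 2 = 3.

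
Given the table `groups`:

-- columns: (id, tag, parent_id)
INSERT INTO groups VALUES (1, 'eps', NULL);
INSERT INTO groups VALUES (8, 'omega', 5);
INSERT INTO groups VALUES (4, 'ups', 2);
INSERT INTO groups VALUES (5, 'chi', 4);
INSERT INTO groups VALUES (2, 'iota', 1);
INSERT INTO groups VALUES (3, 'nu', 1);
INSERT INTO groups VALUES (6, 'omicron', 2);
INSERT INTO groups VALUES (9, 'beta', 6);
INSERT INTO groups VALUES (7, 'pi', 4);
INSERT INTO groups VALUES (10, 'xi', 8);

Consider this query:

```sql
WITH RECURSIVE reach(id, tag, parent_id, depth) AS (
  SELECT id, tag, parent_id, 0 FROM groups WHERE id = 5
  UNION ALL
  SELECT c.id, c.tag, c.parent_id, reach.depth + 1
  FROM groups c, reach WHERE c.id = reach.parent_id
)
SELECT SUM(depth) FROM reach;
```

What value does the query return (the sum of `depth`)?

Base: id=5 (chi), parent_id=4, depth 0.
Iteration 1: join on id=4 -> ups (id 4, parent_id=2, depth 1).
Iteration 2: join on id=2 -> iota (id 2, parent_id=1, depth 2).
Iteration 3: join on id=1 -> eps (id 1, parent_id=NULL, depth 3).
Iteration 4: parent_id is NULL; no match; recursion stops.
SUM(depth) = 0 + 1 + 2 + 3 = 6.

6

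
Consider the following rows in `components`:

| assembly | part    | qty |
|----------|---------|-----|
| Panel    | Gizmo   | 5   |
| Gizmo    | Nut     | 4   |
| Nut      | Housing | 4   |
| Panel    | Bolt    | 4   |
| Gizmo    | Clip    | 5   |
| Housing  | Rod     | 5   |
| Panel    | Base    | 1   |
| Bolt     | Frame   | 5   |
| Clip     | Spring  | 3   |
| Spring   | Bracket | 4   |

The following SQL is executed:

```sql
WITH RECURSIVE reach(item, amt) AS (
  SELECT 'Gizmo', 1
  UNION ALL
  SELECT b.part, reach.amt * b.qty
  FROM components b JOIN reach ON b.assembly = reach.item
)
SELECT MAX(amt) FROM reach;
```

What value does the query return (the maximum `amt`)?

80

Base: (Gizmo, amt=1).
Iteration 1: components of {Gizmo} -> Clip = 1*5 = 5, Nut = 1*4 = 4.
Iteration 2: components of {Clip,Nut} -> Housing = 4*4 = 16, Spring = 5*3 = 15.
Iteration 3: components of {Housing,Spring} -> Bracket = 15*4 = 60, Rod = 16*5 = 80.
Iteration 4: no further components; recursion stops.
amt values: 1, 4, 5, 16, 15, 80, 60; the maximum is 80.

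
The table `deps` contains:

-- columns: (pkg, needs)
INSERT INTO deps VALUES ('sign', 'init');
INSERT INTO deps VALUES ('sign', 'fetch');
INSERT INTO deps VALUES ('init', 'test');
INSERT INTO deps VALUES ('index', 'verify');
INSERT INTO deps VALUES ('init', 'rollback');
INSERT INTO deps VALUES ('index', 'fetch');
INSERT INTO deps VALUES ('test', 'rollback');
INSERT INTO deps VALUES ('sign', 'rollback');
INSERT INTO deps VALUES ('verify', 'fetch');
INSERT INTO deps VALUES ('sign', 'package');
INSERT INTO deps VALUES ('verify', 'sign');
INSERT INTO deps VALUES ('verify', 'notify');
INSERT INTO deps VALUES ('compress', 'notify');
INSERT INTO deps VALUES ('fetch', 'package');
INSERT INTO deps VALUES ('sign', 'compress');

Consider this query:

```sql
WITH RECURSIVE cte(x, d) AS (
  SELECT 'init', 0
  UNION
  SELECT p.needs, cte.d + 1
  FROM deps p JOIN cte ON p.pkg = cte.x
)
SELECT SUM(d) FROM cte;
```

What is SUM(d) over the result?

4

Base: (init, d=0).
Iteration 1: edges from {init} -> (rollback, d=1), (test, d=1).
Iteration 2: edges from {rollback,test} -> (rollback, d=2).
Iteration 3: no outgoing edges from {rollback}; recursion stops.
SUM(d) = 0 + 1 + 1 + 2 = 4.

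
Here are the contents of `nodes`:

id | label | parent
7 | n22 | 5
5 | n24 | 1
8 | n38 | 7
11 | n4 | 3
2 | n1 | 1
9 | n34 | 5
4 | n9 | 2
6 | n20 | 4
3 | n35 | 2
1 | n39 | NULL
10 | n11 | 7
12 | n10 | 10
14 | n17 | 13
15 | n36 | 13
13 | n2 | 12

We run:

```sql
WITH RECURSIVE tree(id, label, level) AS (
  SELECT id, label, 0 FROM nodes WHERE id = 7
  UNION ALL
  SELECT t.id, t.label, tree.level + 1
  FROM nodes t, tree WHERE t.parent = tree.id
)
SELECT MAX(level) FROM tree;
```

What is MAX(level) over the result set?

4

Base: id=7 (n22) at level 0.
Iteration 1: rows with parent in {7} -> n38 (id 8, level 1), n11 (id 10, level 1).
Iteration 2: rows with parent in {8,10} -> n10 (id 12, level 2).
Iteration 3: rows with parent in {12} -> n2 (id 13, level 3).
Iteration 4: rows with parent in {13} -> n17 (id 14, level 4), n36 (id 15, level 4).
Iteration 5: no rows with parent in {14,15}; recursion stops.
level values: 0, 1, 1, 2, 3, 4, 4; the maximum is 4.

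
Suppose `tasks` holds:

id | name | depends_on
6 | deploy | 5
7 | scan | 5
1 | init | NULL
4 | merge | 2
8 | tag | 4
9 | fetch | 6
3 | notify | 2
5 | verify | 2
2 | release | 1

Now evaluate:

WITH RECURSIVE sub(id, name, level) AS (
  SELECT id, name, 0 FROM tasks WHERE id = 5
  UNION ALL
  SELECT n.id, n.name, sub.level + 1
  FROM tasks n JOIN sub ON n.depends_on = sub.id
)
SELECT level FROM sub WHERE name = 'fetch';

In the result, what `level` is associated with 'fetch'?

2

Base: id=5 (verify) at level 0.
Iteration 1: rows with depends_on in {5} -> deploy (id 6, level 1), scan (id 7, level 1).
Iteration 2: rows with depends_on in {6,7} -> fetch (id 9, level 2).
Iteration 3: no rows with depends_on in {9}; recursion stops.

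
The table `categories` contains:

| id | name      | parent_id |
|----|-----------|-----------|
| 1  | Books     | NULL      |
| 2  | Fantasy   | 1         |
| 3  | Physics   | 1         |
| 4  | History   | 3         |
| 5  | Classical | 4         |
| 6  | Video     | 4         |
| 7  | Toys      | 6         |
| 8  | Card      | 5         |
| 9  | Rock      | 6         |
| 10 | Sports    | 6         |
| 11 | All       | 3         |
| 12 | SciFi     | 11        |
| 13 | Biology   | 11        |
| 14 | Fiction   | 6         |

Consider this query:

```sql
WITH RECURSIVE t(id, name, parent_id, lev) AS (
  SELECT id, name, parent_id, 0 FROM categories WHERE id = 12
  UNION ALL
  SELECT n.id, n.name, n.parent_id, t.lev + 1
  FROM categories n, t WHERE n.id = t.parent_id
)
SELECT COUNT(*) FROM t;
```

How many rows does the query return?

Base: id=12 (SciFi), parent_id=11, lev 0.
Iteration 1: join on id=11 -> All (id 11, parent_id=3, lev 1).
Iteration 2: join on id=3 -> Physics (id 3, parent_id=1, lev 2).
Iteration 3: join on id=1 -> Books (id 1, parent_id=NULL, lev 3).
Iteration 4: parent_id is NULL; no match; recursion stops.
Total rows emitted: 4.

4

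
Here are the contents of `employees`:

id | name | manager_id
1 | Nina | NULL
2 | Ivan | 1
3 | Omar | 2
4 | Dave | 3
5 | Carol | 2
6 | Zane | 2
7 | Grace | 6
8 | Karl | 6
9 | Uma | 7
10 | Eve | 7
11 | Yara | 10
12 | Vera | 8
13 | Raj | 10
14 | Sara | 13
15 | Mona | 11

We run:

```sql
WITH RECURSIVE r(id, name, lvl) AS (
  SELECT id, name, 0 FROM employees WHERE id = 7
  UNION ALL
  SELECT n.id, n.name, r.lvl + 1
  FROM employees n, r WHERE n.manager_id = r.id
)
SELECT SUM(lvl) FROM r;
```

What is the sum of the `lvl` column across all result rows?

12

Base: id=7 (Grace) at lvl 0.
Iteration 1: rows with manager_id in {7} -> Uma (id 9, lvl 1), Eve (id 10, lvl 1).
Iteration 2: rows with manager_id in {9,10} -> Yara (id 11, lvl 2), Raj (id 13, lvl 2).
Iteration 3: rows with manager_id in {11,13} -> Sara (id 14, lvl 3), Mona (id 15, lvl 3).
Iteration 4: no rows with manager_id in {14,15}; recursion stops.
SUM(lvl) = 0 + 1 + 1 + 2 + 2 + 3 + 3 = 12.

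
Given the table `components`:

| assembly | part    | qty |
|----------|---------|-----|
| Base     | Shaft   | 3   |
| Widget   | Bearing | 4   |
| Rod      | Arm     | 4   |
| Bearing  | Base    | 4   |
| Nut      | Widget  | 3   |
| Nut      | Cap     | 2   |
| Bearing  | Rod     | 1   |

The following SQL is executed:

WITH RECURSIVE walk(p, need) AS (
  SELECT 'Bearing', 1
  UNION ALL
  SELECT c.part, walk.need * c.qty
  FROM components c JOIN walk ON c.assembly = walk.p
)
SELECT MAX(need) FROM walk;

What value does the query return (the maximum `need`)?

Base: (Bearing, need=1).
Iteration 1: components of {Bearing} -> Base = 1*4 = 4, Rod = 1*1 = 1.
Iteration 2: components of {Base,Rod} -> Arm = 1*4 = 4, Shaft = 4*3 = 12.
Iteration 3: no further components; recursion stops.
need values: 1, 4, 1, 12, 4; the maximum is 12.

12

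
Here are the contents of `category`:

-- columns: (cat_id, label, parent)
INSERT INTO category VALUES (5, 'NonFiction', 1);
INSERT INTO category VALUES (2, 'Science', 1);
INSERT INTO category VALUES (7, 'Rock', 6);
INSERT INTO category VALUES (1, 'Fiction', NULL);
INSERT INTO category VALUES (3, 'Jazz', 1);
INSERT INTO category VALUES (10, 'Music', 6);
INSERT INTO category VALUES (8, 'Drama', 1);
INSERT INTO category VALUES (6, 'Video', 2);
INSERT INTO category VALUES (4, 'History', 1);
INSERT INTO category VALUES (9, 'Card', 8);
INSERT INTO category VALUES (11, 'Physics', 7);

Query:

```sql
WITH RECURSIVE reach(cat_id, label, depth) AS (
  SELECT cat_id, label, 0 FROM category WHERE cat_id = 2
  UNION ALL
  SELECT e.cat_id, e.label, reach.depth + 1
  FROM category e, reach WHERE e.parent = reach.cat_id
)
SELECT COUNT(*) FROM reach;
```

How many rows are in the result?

Base: cat_id=2 (Science) at depth 0.
Iteration 1: rows with parent in {2} -> Video (id 6, depth 1).
Iteration 2: rows with parent in {6} -> Rock (id 7, depth 2), Music (id 10, depth 2).
Iteration 3: rows with parent in {7,10} -> Physics (id 11, depth 3).
Iteration 4: no rows with parent in {11}; recursion stops.
Total rows emitted: 5.

5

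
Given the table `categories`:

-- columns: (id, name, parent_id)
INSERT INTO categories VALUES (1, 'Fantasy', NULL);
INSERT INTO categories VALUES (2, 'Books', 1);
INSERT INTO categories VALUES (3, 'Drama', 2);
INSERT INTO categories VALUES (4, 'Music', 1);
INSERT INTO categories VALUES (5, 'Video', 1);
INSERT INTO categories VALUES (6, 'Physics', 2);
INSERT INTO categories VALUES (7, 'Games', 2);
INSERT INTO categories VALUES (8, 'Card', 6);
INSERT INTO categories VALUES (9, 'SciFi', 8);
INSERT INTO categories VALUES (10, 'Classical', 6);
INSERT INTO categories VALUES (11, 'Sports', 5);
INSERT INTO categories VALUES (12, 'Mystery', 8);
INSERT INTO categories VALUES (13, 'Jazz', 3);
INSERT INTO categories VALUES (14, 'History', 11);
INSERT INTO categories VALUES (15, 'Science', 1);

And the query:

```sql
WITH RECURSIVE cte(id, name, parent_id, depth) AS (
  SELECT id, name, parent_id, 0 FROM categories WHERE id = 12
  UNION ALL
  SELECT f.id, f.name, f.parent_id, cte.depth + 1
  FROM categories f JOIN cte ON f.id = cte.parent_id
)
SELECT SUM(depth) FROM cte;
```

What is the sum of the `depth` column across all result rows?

Base: id=12 (Mystery), parent_id=8, depth 0.
Iteration 1: join on id=8 -> Card (id 8, parent_id=6, depth 1).
Iteration 2: join on id=6 -> Physics (id 6, parent_id=2, depth 2).
Iteration 3: join on id=2 -> Books (id 2, parent_id=1, depth 3).
Iteration 4: join on id=1 -> Fantasy (id 1, parent_id=NULL, depth 4).
Iteration 5: parent_id is NULL; no match; recursion stops.
SUM(depth) = 0 + 1 + 2 + 3 + 4 = 10.

10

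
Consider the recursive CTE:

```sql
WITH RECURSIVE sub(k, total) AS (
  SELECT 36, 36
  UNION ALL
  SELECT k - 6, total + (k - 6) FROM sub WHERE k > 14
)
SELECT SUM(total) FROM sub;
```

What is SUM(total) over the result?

420

Base: k=36, total=36.
Iteration 1: 36 > 14 holds -> k = 36 - 6 = 30, total = 36 + 30 = 66.
Iteration 2: 30 > 14 holds -> k = 30 - 6 = 24, total = 66 + 24 = 90.
Iteration 3: 24 > 14 holds -> k = 24 - 6 = 18, total = 90 + 18 = 108.
Iteration 4: 18 > 14 holds -> k = 18 - 6 = 12, total = 108 + 12 = 120.
Iteration 5: 12 > 14 fails; recursion stops.
SUM(total) = 36 + 66 + 90 + 108 + 120 = 420.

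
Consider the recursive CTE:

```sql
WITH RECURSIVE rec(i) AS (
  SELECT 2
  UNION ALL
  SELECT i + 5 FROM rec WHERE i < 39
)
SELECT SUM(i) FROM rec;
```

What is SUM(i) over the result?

198

Base: i=2.
Iteration 1: 2 < 39 holds -> i = 2 + 5 = 7.
Iteration 2: 7 < 39 holds -> i = 7 + 5 = 12.
Iteration 3: 12 < 39 holds -> i = 12 + 5 = 17.
Iteration 4: 17 < 39 holds -> i = 17 + 5 = 22.
Iteration 5: 22 < 39 holds -> i = 22 + 5 = 27.
Iteration 6: 27 < 39 holds -> i = 27 + 5 = 32.
Iteration 7: 32 < 39 holds -> i = 32 + 5 = 37.
Iteration 8: 37 < 39 holds -> i = 37 + 5 = 42.
Iteration 9: 42 < 39 fails; recursion stops.
SUM(i) = 2 + 7 + 12 + 17 + 22 + 27 + 32 + 37 + 42 = 198.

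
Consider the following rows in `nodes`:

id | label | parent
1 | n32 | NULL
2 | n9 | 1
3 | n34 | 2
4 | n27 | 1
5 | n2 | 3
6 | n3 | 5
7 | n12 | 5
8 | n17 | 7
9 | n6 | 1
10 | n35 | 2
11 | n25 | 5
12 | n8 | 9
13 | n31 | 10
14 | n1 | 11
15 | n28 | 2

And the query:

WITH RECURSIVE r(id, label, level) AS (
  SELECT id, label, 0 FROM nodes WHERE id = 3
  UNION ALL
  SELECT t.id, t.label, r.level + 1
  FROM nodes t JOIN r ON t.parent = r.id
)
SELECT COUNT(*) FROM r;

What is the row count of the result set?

7

Base: id=3 (n34) at level 0.
Iteration 1: rows with parent in {3} -> n2 (id 5, level 1).
Iteration 2: rows with parent in {5} -> n3 (id 6, level 2), n12 (id 7, level 2), n25 (id 11, level 2).
Iteration 3: rows with parent in {6,7,11} -> n17 (id 8, level 3), n1 (id 14, level 3).
Iteration 4: no rows with parent in {8,14}; recursion stops.
Total rows emitted: 7.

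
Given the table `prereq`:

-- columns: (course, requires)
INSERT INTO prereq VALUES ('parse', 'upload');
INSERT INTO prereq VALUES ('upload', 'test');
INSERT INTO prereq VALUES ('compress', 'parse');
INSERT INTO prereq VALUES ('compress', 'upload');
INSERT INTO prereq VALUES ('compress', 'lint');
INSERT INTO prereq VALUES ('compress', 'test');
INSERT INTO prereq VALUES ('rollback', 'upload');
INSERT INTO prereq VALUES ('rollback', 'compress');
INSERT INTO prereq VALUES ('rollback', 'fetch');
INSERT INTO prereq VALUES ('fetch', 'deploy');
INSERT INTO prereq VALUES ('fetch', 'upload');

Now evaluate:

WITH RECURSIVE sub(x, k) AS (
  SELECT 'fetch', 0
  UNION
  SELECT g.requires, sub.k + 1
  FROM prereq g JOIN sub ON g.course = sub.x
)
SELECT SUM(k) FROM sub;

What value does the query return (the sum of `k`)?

Base: (fetch, k=0).
Iteration 1: edges from {fetch} -> (deploy, k=1), (upload, k=1).
Iteration 2: edges from {deploy,upload} -> (test, k=2).
Iteration 3: no outgoing edges from {test}; recursion stops.
SUM(k) = 0 + 1 + 1 + 2 = 4.

4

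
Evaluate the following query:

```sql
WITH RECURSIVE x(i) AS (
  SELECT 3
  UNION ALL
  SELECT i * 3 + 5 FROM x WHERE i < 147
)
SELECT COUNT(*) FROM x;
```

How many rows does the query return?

5

Base: i=3.
Iteration 1: 3 < 147 holds -> i = 3 * 3 + 5 = 14.
Iteration 2: 14 < 147 holds -> i = 14 * 3 + 5 = 47.
Iteration 3: 47 < 147 holds -> i = 47 * 3 + 5 = 146.
Iteration 4: 146 < 147 holds -> i = 146 * 3 + 5 = 443.
Iteration 5: 443 < 147 fails; recursion stops.
Total rows emitted: 5.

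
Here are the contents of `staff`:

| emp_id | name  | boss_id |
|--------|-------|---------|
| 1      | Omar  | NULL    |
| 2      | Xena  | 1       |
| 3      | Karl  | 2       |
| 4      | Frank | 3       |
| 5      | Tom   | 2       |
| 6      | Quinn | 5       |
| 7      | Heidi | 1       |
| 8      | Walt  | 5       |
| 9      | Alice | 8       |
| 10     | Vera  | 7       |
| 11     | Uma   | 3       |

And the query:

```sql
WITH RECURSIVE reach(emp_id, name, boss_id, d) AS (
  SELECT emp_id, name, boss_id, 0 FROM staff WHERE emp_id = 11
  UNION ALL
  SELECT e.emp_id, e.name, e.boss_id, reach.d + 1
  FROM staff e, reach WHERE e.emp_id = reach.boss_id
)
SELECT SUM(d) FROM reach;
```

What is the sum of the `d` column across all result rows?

6

Base: emp_id=11 (Uma), boss_id=3, d 0.
Iteration 1: join on emp_id=3 -> Karl (id 3, boss_id=2, d 1).
Iteration 2: join on emp_id=2 -> Xena (id 2, boss_id=1, d 2).
Iteration 3: join on emp_id=1 -> Omar (id 1, boss_id=NULL, d 3).
Iteration 4: boss_id is NULL; no match; recursion stops.
SUM(d) = 0 + 1 + 2 + 3 = 6.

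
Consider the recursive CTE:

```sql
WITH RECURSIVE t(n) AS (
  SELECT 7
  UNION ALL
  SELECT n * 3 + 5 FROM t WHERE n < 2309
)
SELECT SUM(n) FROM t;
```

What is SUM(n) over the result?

10366

Base: n=7.
Iteration 1: 7 < 2309 holds -> n = 7 * 3 + 5 = 26.
Iteration 2: 26 < 2309 holds -> n = 26 * 3 + 5 = 83.
Iteration 3: 83 < 2309 holds -> n = 83 * 3 + 5 = 254.
Iteration 4: 254 < 2309 holds -> n = 254 * 3 + 5 = 767.
Iteration 5: 767 < 2309 holds -> n = 767 * 3 + 5 = 2306.
Iteration 6: 2306 < 2309 holds -> n = 2306 * 3 + 5 = 6923.
Iteration 7: 6923 < 2309 fails; recursion stops.
SUM(n) = 7 + 26 + 83 + 254 + 767 + 2306 + 6923 = 10366.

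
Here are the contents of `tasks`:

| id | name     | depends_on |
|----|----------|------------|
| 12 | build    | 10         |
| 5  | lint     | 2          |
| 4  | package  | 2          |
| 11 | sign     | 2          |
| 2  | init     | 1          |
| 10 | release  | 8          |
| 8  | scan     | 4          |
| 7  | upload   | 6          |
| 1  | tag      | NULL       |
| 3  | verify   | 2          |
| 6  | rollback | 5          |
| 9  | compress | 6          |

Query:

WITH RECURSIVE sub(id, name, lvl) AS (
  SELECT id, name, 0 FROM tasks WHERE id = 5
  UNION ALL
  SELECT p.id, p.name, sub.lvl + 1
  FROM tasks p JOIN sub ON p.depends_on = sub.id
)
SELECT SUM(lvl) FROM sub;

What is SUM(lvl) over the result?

5

Base: id=5 (lint) at lvl 0.
Iteration 1: rows with depends_on in {5} -> rollback (id 6, lvl 1).
Iteration 2: rows with depends_on in {6} -> upload (id 7, lvl 2), compress (id 9, lvl 2).
Iteration 3: no rows with depends_on in {7,9}; recursion stops.
SUM(lvl) = 0 + 1 + 2 + 2 = 5.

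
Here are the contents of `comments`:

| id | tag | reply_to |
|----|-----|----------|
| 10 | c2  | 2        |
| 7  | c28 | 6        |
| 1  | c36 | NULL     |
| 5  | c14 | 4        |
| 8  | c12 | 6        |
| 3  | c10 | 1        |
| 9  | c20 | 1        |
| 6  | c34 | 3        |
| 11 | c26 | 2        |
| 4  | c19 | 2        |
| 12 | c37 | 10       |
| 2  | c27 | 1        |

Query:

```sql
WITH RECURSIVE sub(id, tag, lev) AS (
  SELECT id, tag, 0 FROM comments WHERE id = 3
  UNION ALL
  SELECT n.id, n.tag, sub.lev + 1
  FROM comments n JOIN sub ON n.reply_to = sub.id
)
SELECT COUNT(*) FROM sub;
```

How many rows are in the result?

Base: id=3 (c10) at lev 0.
Iteration 1: rows with reply_to in {3} -> c34 (id 6, lev 1).
Iteration 2: rows with reply_to in {6} -> c28 (id 7, lev 2), c12 (id 8, lev 2).
Iteration 3: no rows with reply_to in {7,8}; recursion stops.
Total rows emitted: 4.

4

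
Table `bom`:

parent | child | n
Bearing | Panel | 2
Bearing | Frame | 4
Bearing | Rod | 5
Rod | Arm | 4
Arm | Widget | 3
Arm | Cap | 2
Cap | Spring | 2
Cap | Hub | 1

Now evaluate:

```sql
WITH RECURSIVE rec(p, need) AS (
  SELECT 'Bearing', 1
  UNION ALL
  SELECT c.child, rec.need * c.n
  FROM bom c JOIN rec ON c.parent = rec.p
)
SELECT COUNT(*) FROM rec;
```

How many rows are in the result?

9

Base: (Bearing, need=1).
Iteration 1: components of {Bearing} -> Frame = 1*4 = 4, Panel = 1*2 = 2, Rod = 1*5 = 5.
Iteration 2: components of {Frame,Panel,Rod} -> Arm = 5*4 = 20.
Iteration 3: components of {Arm} -> Cap = 20*2 = 40, Widget = 20*3 = 60.
Iteration 4: components of {Cap,Widget} -> Hub = 40*1 = 40, Spring = 40*2 = 80.
Iteration 5: no further components; recursion stops.
Total rows emitted: 9.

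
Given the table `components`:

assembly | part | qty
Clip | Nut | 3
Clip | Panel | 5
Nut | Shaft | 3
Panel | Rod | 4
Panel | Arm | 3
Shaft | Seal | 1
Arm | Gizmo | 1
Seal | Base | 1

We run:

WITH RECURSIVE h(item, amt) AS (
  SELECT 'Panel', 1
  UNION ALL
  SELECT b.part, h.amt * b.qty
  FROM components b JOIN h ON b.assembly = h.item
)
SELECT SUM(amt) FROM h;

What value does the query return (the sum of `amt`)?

Base: (Panel, amt=1).
Iteration 1: components of {Panel} -> Arm = 1*3 = 3, Rod = 1*4 = 4.
Iteration 2: components of {Arm,Rod} -> Gizmo = 3*1 = 3.
Iteration 3: no further components; recursion stops.
SUM(amt) = 1 + 4 + 3 + 3 = 11.

11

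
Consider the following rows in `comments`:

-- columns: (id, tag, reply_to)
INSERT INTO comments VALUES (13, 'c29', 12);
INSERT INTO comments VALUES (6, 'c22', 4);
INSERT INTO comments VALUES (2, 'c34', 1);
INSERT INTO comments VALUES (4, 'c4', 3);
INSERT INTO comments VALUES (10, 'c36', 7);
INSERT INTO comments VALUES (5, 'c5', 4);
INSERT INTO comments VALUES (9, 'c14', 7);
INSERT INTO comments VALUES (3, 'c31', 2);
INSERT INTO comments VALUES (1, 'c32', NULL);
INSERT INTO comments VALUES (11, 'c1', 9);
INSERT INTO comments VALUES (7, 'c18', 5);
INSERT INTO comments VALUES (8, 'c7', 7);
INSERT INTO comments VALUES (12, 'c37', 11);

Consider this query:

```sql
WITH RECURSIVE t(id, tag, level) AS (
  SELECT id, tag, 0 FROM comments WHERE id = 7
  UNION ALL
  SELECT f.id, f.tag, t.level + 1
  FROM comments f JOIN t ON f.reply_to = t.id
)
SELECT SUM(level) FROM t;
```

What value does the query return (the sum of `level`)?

Base: id=7 (c18) at level 0.
Iteration 1: rows with reply_to in {7} -> c7 (id 8, level 1), c14 (id 9, level 1), c36 (id 10, level 1).
Iteration 2: rows with reply_to in {8,9,10} -> c1 (id 11, level 2).
Iteration 3: rows with reply_to in {11} -> c37 (id 12, level 3).
Iteration 4: rows with reply_to in {12} -> c29 (id 13, level 4).
Iteration 5: no rows with reply_to in {13}; recursion stops.
SUM(level) = 0 + 1 + 1 + 1 + 2 + 3 + 4 = 12.

12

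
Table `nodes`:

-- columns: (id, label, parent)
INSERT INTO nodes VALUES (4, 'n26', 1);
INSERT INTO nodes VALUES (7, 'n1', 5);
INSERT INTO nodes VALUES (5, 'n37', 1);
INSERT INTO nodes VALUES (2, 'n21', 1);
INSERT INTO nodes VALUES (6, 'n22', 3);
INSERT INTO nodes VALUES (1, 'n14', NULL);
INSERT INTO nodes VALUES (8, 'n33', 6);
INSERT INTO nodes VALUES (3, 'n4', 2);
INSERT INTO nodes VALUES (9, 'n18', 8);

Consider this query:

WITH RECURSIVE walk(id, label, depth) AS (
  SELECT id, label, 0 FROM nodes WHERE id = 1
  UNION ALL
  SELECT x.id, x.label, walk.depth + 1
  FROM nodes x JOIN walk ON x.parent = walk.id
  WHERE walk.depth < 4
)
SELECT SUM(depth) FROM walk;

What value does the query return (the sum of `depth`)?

14

Base: id=1 (n14) at depth 0.
Iteration 1: rows with parent in {1} -> n21 (id 2, depth 1), n26 (id 4, depth 1), n37 (id 5, depth 1).
Iteration 2: rows with parent in {2,4,5} -> n4 (id 3, depth 2), n1 (id 7, depth 2).
Iteration 3: rows with parent in {3,7} -> n22 (id 6, depth 3).
Iteration 4: rows with parent in {6} -> n33 (id 8, depth 4).
Iteration 5: depth < 4 fails for all current rows; recursion stops.
SUM(depth) = 0 + 1 + 1 + 1 + 2 + 2 + 3 + 4 = 14.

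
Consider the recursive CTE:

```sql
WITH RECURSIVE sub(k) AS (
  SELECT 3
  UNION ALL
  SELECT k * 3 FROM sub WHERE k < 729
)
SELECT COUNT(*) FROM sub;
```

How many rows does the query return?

6

Base: k=3.
Iteration 1: 3 < 729 holds -> k = 3 * 3 = 9.
Iteration 2: 9 < 729 holds -> k = 9 * 3 = 27.
Iteration 3: 27 < 729 holds -> k = 27 * 3 = 81.
Iteration 4: 81 < 729 holds -> k = 81 * 3 = 243.
Iteration 5: 243 < 729 holds -> k = 243 * 3 = 729.
Iteration 6: 729 < 729 fails; recursion stops.
Total rows emitted: 6.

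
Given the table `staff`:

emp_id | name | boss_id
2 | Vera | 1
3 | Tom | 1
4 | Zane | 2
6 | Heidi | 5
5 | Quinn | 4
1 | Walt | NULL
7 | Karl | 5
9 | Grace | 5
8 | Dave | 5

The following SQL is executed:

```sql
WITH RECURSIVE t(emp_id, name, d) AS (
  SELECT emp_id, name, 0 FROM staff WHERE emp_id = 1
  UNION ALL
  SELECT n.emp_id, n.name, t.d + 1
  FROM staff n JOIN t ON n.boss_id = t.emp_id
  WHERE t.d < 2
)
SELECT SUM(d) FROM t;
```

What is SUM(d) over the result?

Base: emp_id=1 (Walt) at d 0.
Iteration 1: rows with boss_id in {1} -> Vera (id 2, d 1), Tom (id 3, d 1).
Iteration 2: rows with boss_id in {2,3} -> Zane (id 4, d 2).
Iteration 3: d < 2 fails for all current rows; recursion stops.
SUM(d) = 0 + 1 + 1 + 2 = 4.

4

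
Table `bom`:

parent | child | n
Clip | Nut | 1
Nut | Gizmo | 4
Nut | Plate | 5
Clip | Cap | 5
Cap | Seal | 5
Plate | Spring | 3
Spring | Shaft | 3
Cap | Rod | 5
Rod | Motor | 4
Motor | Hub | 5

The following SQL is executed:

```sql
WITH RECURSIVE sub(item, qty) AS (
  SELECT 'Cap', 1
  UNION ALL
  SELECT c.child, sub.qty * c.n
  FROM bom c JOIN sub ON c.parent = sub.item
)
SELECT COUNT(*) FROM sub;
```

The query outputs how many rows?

Base: (Cap, qty=1).
Iteration 1: components of {Cap} -> Rod = 1*5 = 5, Seal = 1*5 = 5.
Iteration 2: components of {Rod,Seal} -> Motor = 5*4 = 20.
Iteration 3: components of {Motor} -> Hub = 20*5 = 100.
Iteration 4: no further components; recursion stops.
Total rows emitted: 5.

5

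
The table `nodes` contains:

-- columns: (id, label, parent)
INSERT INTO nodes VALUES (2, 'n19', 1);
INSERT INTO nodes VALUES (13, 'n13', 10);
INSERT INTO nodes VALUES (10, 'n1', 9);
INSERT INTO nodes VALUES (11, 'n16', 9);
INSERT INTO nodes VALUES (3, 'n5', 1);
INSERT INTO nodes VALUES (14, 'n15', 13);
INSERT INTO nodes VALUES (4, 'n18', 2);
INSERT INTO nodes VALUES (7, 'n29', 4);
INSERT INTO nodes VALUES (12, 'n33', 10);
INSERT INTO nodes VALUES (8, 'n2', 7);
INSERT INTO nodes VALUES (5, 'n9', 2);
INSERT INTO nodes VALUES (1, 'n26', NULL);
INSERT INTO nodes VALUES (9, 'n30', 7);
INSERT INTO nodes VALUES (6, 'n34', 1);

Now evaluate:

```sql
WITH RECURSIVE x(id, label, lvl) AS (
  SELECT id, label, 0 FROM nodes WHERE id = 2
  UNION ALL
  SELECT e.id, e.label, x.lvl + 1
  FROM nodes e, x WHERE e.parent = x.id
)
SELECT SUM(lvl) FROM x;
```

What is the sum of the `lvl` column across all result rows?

Base: id=2 (n19) at lvl 0.
Iteration 1: rows with parent in {2} -> n18 (id 4, lvl 1), n9 (id 5, lvl 1).
Iteration 2: rows with parent in {4,5} -> n29 (id 7, lvl 2).
Iteration 3: rows with parent in {7} -> n2 (id 8, lvl 3), n30 (id 9, lvl 3).
Iteration 4: rows with parent in {8,9} -> n1 (id 10, lvl 4), n16 (id 11, lvl 4).
Iteration 5: rows with parent in {10,11} -> n33 (id 12, lvl 5), n13 (id 13, lvl 5).
Iteration 6: rows with parent in {12,13} -> n15 (id 14, lvl 6).
Iteration 7: no rows with parent in {14}; recursion stops.
SUM(lvl) = 0 + 1 + 1 + 2 + 3 + 3 + 4 + 4 + 5 + 5 + 6 = 34.

34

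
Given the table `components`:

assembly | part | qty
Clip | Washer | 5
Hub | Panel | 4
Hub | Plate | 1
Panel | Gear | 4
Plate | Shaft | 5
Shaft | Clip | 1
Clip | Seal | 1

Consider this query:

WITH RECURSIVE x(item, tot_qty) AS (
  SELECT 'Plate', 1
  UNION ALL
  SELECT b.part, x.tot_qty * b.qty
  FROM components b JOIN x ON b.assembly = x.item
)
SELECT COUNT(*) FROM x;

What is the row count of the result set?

5

Base: (Plate, tot_qty=1).
Iteration 1: components of {Plate} -> Shaft = 1*5 = 5.
Iteration 2: components of {Shaft} -> Clip = 5*1 = 5.
Iteration 3: components of {Clip} -> Seal = 5*1 = 5, Washer = 5*5 = 25.
Iteration 4: no further components; recursion stops.
Total rows emitted: 5.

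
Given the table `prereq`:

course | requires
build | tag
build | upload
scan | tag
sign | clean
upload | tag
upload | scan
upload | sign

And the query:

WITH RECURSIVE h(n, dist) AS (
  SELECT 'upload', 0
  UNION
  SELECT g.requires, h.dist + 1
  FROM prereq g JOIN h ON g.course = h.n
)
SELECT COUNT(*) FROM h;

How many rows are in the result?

6

Base: (upload, dist=0).
Iteration 1: edges from {upload} -> (scan, dist=1), (sign, dist=1), (tag, dist=1).
Iteration 2: edges from {scan,sign,tag} -> (clean, dist=2), (tag, dist=2).
Iteration 3: no outgoing edges from {clean,tag}; recursion stops.
Total rows emitted: 6.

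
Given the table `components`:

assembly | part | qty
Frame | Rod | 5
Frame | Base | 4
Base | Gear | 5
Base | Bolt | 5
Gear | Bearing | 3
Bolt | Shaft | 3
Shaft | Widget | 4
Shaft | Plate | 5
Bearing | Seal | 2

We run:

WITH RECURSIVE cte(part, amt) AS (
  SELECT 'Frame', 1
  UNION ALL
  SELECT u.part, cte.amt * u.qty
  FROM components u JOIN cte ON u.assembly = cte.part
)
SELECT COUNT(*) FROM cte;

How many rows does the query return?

10

Base: (Frame, amt=1).
Iteration 1: components of {Frame} -> Base = 1*4 = 4, Rod = 1*5 = 5.
Iteration 2: components of {Base,Rod} -> Bolt = 4*5 = 20, Gear = 4*5 = 20.
Iteration 3: components of {Bolt,Gear} -> Bearing = 20*3 = 60, Shaft = 20*3 = 60.
Iteration 4: components of {Bearing,Shaft} -> Plate = 60*5 = 300, Seal = 60*2 = 120, Widget = 60*4 = 240.
Iteration 5: no further components; recursion stops.
Total rows emitted: 10.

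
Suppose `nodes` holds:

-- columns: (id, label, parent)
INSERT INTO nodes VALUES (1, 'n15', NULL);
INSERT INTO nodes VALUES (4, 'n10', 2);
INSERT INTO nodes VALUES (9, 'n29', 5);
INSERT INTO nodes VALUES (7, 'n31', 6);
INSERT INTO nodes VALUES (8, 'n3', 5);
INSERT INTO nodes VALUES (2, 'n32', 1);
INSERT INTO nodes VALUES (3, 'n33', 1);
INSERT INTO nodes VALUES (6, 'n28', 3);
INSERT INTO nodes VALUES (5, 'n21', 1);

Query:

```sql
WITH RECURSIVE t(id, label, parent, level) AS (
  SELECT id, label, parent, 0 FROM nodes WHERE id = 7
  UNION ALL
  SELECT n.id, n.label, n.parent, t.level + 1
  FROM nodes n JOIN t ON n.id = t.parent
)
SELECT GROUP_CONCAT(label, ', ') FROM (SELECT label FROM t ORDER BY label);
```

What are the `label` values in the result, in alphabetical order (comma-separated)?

Base: id=7 (n31), parent=6, level 0.
Iteration 1: join on id=6 -> n28 (id 6, parent=3, level 1).
Iteration 2: join on id=3 -> n33 (id 3, parent=1, level 2).
Iteration 3: join on id=1 -> n15 (id 1, parent=NULL, level 3).
Iteration 4: parent is NULL; no match; recursion stops.

n15, n28, n31, n33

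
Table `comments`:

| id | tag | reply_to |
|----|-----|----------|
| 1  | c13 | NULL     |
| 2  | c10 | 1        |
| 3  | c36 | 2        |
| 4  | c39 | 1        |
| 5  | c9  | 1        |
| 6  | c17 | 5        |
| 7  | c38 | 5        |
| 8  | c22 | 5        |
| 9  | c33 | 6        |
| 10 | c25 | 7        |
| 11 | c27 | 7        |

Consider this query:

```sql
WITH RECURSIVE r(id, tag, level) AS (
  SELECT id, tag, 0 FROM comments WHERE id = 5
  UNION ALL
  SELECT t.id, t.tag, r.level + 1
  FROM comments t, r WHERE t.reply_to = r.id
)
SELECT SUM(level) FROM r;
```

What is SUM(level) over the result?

9

Base: id=5 (c9) at level 0.
Iteration 1: rows with reply_to in {5} -> c17 (id 6, level 1), c38 (id 7, level 1), c22 (id 8, level 1).
Iteration 2: rows with reply_to in {6,7,8} -> c33 (id 9, level 2), c25 (id 10, level 2), c27 (id 11, level 2).
Iteration 3: no rows with reply_to in {9,10,11}; recursion stops.
SUM(level) = 0 + 1 + 1 + 1 + 2 + 2 + 2 = 9.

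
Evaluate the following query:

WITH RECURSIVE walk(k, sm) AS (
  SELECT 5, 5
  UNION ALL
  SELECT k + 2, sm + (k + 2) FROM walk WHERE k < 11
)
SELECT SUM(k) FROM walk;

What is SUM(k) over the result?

32

Base: k=5, sm=5.
Iteration 1: 5 < 11 holds -> k = 5 + 2 = 7, sm = 5 + 7 = 12.
Iteration 2: 7 < 11 holds -> k = 7 + 2 = 9, sm = 12 + 9 = 21.
Iteration 3: 9 < 11 holds -> k = 9 + 2 = 11, sm = 21 + 11 = 32.
Iteration 4: 11 < 11 fails; recursion stops.
SUM(k) = 5 + 7 + 9 + 11 = 32.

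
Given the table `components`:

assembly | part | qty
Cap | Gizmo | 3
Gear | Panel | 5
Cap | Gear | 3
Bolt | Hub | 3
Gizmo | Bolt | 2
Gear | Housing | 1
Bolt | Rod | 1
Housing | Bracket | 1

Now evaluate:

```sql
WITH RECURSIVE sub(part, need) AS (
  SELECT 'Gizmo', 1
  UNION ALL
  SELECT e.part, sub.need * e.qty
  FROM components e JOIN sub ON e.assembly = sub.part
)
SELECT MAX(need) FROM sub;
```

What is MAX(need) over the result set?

Base: (Gizmo, need=1).
Iteration 1: components of {Gizmo} -> Bolt = 1*2 = 2.
Iteration 2: components of {Bolt} -> Hub = 2*3 = 6, Rod = 2*1 = 2.
Iteration 3: no further components; recursion stops.
need values: 1, 2, 2, 6; the maximum is 6.

6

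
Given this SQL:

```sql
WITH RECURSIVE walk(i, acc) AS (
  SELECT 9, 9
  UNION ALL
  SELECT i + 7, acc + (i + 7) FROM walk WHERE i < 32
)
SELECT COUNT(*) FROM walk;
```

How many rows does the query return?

Base: i=9, acc=9.
Iteration 1: 9 < 32 holds -> i = 9 + 7 = 16, acc = 9 + 16 = 25.
Iteration 2: 16 < 32 holds -> i = 16 + 7 = 23, acc = 25 + 23 = 48.
Iteration 3: 23 < 32 holds -> i = 23 + 7 = 30, acc = 48 + 30 = 78.
Iteration 4: 30 < 32 holds -> i = 30 + 7 = 37, acc = 78 + 37 = 115.
Iteration 5: 37 < 32 fails; recursion stops.
Total rows emitted: 5.

5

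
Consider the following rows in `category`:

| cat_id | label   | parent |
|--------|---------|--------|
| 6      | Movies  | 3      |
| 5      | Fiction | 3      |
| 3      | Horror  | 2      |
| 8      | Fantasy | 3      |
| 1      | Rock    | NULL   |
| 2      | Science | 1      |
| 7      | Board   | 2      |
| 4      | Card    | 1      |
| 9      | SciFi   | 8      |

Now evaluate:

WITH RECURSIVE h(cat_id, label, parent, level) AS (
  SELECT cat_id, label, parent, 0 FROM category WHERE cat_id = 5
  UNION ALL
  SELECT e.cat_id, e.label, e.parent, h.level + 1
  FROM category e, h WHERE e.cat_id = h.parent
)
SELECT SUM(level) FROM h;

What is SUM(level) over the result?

Base: cat_id=5 (Fiction), parent=3, level 0.
Iteration 1: join on cat_id=3 -> Horror (id 3, parent=2, level 1).
Iteration 2: join on cat_id=2 -> Science (id 2, parent=1, level 2).
Iteration 3: join on cat_id=1 -> Rock (id 1, parent=NULL, level 3).
Iteration 4: parent is NULL; no match; recursion stops.
SUM(level) = 0 + 1 + 2 + 3 = 6.

6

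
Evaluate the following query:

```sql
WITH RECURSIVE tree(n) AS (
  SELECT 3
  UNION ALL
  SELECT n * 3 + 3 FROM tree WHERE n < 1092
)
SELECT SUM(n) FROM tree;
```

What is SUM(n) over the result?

1629

Base: n=3.
Iteration 1: 3 < 1092 holds -> n = 3 * 3 + 3 = 12.
Iteration 2: 12 < 1092 holds -> n = 12 * 3 + 3 = 39.
Iteration 3: 39 < 1092 holds -> n = 39 * 3 + 3 = 120.
Iteration 4: 120 < 1092 holds -> n = 120 * 3 + 3 = 363.
Iteration 5: 363 < 1092 holds -> n = 363 * 3 + 3 = 1092.
Iteration 6: 1092 < 1092 fails; recursion stops.
SUM(n) = 3 + 12 + 39 + 120 + 363 + 1092 = 1629.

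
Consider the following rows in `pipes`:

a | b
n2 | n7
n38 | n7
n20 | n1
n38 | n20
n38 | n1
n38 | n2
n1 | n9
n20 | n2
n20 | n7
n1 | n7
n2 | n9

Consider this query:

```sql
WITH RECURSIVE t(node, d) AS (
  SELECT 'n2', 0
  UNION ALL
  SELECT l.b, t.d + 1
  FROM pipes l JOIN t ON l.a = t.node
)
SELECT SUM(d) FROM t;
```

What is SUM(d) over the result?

Base: (n2, d=0).
Iteration 1: edges from {n2} -> (n7, d=1), (n9, d=1).
Iteration 2: no outgoing edges from {n7,n9}; recursion stops.
SUM(d) = 0 + 1 + 1 = 2.

2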